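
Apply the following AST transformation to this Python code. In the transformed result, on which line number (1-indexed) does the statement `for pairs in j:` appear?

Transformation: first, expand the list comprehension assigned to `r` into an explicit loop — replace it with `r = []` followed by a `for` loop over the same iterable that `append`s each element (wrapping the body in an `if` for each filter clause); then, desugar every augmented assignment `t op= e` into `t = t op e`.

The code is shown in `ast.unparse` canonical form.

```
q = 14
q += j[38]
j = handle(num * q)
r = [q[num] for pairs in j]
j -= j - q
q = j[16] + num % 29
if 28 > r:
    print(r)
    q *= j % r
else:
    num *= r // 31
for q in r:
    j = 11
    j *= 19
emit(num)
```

5

Transformed code:
q = 14
q = q + j[38]
j = handle(num * q)
r = []
for pairs in j:
    r.append(q[num])
j = j - (j - q)
q = j[16] + num % 29
if 28 > r:
    print(r)
    q = q * (j % r)
else:
    num = num * (r // 31)
for q in r:
    j = 11
    j = j * 19
emit(num)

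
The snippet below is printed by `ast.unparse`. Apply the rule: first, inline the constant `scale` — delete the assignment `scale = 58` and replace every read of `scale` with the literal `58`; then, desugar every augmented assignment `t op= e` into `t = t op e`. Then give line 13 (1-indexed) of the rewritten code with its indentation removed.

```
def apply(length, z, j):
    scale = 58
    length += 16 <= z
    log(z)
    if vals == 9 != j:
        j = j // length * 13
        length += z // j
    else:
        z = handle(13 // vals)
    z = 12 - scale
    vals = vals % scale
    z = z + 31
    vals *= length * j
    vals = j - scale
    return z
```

vals = j - 58

Transformed code:
def apply(length, z, j):
    length = length + (16 <= z)
    log(z)
    if vals == 9 != j:
        j = j // length * 13
        length = length + z // j
    else:
        z = handle(13 // vals)
    z = 12 - 58
    vals = vals % 58
    z = z + 31
    vals = vals * (length * j)
    vals = j - 58
    return z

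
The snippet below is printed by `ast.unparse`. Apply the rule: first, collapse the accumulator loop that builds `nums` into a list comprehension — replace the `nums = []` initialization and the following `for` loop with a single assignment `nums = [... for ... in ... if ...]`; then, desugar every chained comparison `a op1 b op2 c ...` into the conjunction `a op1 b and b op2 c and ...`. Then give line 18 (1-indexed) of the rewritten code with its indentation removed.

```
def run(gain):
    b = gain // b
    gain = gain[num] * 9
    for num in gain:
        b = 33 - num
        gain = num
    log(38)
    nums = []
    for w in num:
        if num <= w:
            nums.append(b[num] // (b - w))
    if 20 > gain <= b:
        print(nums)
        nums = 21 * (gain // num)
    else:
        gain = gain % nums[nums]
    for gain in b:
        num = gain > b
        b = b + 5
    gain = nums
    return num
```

Transformed code:
def run(gain):
    b = gain // b
    gain = gain[num] * 9
    for num in gain:
        b = 33 - num
        gain = num
    log(38)
    nums = [b[num] // (b - w) for w in num if num <= w]
    if 20 > gain and gain <= b:
        print(nums)
        nums = 21 * (gain // num)
    else:
        gain = gain % nums[nums]
    for gain in b:
        num = gain > b
        b = b + 5
    gain = nums
    return num

return num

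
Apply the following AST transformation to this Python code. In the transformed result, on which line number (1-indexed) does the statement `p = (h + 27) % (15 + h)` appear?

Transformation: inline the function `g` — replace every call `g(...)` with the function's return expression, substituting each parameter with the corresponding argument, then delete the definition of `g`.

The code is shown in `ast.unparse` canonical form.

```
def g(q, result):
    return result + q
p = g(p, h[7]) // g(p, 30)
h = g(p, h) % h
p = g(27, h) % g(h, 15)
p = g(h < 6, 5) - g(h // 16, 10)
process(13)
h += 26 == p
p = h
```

3

Transformed code:
p = (h[7] + p) // (30 + p)
h = (h + p) % h
p = (h + 27) % (15 + h)
p = 5 + (h < 6) - (10 + h // 16)
process(13)
h += 26 == p
p = h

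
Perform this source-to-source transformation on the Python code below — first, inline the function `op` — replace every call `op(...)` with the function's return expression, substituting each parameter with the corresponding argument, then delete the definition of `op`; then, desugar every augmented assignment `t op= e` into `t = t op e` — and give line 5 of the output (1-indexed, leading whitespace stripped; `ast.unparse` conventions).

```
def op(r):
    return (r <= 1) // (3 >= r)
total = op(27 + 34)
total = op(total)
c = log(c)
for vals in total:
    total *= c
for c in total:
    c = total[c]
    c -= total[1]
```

total = total * c

Transformed code:
total = (27 + 34 <= 1) // (3 >= 27 + 34)
total = (total <= 1) // (3 >= total)
c = log(c)
for vals in total:
    total = total * c
for c in total:
    c = total[c]
    c = c - total[1]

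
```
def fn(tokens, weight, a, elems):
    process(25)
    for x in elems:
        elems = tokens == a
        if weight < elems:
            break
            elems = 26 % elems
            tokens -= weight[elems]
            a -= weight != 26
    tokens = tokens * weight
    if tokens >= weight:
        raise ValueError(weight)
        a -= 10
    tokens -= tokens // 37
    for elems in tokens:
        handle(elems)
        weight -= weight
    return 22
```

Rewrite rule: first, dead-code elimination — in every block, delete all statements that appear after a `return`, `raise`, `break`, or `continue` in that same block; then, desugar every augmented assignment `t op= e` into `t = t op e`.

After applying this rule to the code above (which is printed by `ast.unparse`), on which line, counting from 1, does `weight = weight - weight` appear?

13

Transformed code:
def fn(tokens, weight, a, elems):
    process(25)
    for x in elems:
        elems = tokens == a
        if weight < elems:
            break
    tokens = tokens * weight
    if tokens >= weight:
        raise ValueError(weight)
    tokens = tokens - tokens // 37
    for elems in tokens:
        handle(elems)
        weight = weight - weight
    return 22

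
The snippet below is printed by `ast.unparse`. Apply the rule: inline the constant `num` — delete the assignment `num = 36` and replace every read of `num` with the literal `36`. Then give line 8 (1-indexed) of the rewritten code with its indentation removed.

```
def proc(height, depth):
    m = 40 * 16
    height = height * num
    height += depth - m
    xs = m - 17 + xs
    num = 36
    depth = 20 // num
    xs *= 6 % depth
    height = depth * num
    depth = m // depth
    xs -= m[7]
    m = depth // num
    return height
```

Transformed code:
def proc(height, depth):
    m = 40 * 16
    height = height * 36
    height += depth - m
    xs = m - 17 + xs
    depth = 20 // 36
    xs *= 6 % depth
    height = depth * 36
    depth = m // depth
    xs -= m[7]
    m = depth // 36
    return height

height = depth * 36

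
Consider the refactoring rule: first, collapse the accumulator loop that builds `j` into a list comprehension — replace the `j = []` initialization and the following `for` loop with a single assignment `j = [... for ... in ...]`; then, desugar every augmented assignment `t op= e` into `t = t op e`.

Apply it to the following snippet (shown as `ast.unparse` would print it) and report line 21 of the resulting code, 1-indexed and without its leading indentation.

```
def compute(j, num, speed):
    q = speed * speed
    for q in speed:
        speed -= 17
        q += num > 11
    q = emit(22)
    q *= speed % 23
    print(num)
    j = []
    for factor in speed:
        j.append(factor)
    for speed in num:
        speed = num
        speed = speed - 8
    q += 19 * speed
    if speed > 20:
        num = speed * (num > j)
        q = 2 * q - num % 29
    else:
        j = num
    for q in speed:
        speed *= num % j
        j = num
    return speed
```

Transformed code:
def compute(j, num, speed):
    q = speed * speed
    for q in speed:
        speed = speed - 17
        q = q + (num > 11)
    q = emit(22)
    q = q * (speed % 23)
    print(num)
    j = [factor for factor in speed]
    for speed in num:
        speed = num
        speed = speed - 8
    q = q + 19 * speed
    if speed > 20:
        num = speed * (num > j)
        q = 2 * q - num % 29
    else:
        j = num
    for q in speed:
        speed = speed * (num % j)
        j = num
    return speed

j = num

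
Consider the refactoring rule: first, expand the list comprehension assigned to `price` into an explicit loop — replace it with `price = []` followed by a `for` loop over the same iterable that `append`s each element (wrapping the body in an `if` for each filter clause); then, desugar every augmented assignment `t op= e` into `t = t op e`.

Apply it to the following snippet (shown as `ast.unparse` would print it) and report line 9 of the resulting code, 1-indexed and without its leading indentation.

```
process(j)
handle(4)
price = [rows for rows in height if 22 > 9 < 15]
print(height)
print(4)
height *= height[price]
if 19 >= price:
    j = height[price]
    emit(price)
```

height = height * height[price]

Transformed code:
process(j)
handle(4)
price = []
for rows in height:
    if 22 > 9 < 15:
        price.append(rows)
print(height)
print(4)
height = height * height[price]
if 19 >= price:
    j = height[price]
    emit(price)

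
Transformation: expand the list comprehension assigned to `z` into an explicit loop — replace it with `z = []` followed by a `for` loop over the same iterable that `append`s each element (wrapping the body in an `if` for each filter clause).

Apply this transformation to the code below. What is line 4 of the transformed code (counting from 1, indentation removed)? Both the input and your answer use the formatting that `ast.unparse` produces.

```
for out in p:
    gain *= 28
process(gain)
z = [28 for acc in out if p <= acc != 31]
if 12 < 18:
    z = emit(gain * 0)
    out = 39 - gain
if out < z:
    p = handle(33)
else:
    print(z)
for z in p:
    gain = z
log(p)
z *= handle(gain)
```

Transformed code:
for out in p:
    gain *= 28
process(gain)
z = []
for acc in out:
    if p <= acc != 31:
        z.append(28)
if 12 < 18:
    z = emit(gain * 0)
    out = 39 - gain
if out < z:
    p = handle(33)
else:
    print(z)
for z in p:
    gain = z
log(p)
z *= handle(gain)

z = []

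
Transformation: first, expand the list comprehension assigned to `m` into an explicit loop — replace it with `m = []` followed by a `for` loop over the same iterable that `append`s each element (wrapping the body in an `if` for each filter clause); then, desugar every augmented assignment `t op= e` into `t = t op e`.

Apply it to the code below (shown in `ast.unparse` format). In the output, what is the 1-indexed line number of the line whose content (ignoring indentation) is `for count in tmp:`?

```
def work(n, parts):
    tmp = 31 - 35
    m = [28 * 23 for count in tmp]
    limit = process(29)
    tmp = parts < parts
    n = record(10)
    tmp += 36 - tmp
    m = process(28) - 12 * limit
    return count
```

Transformed code:
def work(n, parts):
    tmp = 31 - 35
    m = []
    for count in tmp:
        m.append(28 * 23)
    limit = process(29)
    tmp = parts < parts
    n = record(10)
    tmp = tmp + (36 - tmp)
    m = process(28) - 12 * limit
    return count

4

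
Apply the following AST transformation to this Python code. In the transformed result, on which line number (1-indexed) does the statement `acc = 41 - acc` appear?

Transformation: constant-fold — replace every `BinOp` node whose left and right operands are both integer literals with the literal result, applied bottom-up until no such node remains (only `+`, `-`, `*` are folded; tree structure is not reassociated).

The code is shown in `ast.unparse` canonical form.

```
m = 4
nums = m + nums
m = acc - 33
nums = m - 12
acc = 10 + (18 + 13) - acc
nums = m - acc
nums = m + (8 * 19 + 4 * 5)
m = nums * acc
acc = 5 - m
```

Transformed code:
m = 4
nums = m + nums
m = acc - 33
nums = m - 12
acc = 41 - acc
nums = m - acc
nums = m + 172
m = nums * acc
acc = 5 - m

5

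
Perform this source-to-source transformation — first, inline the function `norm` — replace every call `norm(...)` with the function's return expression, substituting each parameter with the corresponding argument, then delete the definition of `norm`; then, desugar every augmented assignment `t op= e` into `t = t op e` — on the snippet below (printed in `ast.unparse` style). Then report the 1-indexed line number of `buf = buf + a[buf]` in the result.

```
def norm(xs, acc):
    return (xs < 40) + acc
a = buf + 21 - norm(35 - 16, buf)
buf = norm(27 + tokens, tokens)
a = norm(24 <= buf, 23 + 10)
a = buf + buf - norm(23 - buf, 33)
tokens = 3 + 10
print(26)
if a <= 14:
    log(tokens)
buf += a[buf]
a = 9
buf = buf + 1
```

Transformed code:
a = buf + 21 - ((35 - 16 < 40) + buf)
buf = (27 + tokens < 40) + tokens
a = ((24 <= buf) < 40) + (23 + 10)
a = buf + buf - ((23 - buf < 40) + 33)
tokens = 3 + 10
print(26)
if a <= 14:
    log(tokens)
buf = buf + a[buf]
a = 9
buf = buf + 1

9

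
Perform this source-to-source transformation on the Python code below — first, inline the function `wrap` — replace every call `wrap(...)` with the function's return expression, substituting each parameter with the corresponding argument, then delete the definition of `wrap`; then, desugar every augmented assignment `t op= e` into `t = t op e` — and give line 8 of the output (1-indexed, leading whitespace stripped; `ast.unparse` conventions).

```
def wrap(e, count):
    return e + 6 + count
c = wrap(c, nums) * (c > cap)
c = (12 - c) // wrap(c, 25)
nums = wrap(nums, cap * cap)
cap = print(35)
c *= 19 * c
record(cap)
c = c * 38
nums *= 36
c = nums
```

Transformed code:
c = (c + 6 + nums) * (c > cap)
c = (12 - c) // (c + 6 + 25)
nums = nums + 6 + cap * cap
cap = print(35)
c = c * (19 * c)
record(cap)
c = c * 38
nums = nums * 36
c = nums

nums = nums * 36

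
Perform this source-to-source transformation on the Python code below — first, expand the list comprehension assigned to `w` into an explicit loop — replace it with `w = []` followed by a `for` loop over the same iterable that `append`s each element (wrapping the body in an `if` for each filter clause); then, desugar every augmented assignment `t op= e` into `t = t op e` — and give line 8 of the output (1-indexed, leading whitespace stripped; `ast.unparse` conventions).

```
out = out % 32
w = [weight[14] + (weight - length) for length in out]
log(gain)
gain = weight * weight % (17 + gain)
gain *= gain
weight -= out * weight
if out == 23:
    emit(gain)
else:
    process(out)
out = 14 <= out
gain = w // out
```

weight = weight - out * weight

Transformed code:
out = out % 32
w = []
for length in out:
    w.append(weight[14] + (weight - length))
log(gain)
gain = weight * weight % (17 + gain)
gain = gain * gain
weight = weight - out * weight
if out == 23:
    emit(gain)
else:
    process(out)
out = 14 <= out
gain = w // out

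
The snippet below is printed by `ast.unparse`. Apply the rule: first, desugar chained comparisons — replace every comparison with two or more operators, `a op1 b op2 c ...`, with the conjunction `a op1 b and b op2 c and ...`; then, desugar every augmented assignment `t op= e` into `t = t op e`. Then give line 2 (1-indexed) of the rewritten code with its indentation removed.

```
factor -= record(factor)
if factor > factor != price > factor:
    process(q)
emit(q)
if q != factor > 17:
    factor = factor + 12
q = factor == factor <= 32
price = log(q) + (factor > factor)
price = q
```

if factor > factor and factor != price and (price > factor):

Transformed code:
factor = factor - record(factor)
if factor > factor and factor != price and (price > factor):
    process(q)
emit(q)
if q != factor and factor > 17:
    factor = factor + 12
q = factor == factor and factor <= 32
price = log(q) + (factor > factor)
price = q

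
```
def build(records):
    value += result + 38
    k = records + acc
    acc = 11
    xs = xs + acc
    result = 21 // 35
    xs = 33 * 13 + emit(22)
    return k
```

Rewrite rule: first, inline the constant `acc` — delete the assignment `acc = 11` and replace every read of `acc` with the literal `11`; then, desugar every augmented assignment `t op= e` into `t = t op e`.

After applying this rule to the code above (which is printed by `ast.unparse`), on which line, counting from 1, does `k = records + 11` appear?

3

Transformed code:
def build(records):
    value = value + (result + 38)
    k = records + 11
    xs = xs + 11
    result = 21 // 35
    xs = 33 * 13 + emit(22)
    return k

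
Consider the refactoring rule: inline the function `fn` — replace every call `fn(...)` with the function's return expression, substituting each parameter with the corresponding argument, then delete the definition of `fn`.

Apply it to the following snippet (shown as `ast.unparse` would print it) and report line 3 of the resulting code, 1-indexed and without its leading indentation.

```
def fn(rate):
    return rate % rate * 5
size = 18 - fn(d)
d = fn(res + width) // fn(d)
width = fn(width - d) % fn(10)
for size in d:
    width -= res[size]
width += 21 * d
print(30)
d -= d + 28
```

Transformed code:
size = 18 - d % d * 5
d = (res + width) % (res + width) * 5 // (d % d * 5)
width = (width - d) % (width - d) * 5 % (10 % 10 * 5)
for size in d:
    width -= res[size]
width += 21 * d
print(30)
d -= d + 28

width = (width - d) % (width - d) * 5 % (10 % 10 * 5)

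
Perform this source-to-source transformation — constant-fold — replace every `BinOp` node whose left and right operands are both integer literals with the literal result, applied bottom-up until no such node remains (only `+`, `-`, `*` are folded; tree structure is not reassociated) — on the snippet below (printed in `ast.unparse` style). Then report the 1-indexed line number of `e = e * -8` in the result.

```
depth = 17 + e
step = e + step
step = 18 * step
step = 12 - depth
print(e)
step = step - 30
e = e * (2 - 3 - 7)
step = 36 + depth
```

Transformed code:
depth = 17 + e
step = e + step
step = 18 * step
step = 12 - depth
print(e)
step = step - 30
e = e * -8
step = 36 + depth

7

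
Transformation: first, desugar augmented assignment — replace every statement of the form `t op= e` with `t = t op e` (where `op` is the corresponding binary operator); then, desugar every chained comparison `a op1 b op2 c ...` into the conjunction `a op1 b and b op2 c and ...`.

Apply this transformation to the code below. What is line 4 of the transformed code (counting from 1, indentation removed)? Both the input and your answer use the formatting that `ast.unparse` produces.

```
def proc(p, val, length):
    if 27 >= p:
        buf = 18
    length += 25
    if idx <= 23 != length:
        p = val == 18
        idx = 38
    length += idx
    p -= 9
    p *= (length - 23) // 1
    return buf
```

length = length + 25

Transformed code:
def proc(p, val, length):
    if 27 >= p:
        buf = 18
    length = length + 25
    if idx <= 23 and 23 != length:
        p = val == 18
        idx = 38
    length = length + idx
    p = p - 9
    p = p * ((length - 23) // 1)
    return buf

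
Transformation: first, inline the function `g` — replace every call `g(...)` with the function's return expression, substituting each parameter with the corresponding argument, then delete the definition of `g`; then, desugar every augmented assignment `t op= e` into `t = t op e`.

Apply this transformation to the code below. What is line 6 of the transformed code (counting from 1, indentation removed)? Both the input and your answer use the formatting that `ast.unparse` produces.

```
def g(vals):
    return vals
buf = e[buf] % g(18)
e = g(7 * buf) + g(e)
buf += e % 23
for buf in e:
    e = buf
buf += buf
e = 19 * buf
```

buf = buf + buf

Transformed code:
buf = e[buf] % 18
e = 7 * buf + e
buf = buf + e % 23
for buf in e:
    e = buf
buf = buf + buf
e = 19 * buf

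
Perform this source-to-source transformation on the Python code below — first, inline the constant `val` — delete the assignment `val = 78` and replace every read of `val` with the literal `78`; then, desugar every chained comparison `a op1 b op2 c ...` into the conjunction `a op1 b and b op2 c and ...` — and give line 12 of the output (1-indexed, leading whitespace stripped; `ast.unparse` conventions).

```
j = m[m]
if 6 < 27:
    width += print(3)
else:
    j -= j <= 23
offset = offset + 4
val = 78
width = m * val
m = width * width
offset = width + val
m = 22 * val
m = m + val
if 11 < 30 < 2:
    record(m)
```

Transformed code:
j = m[m]
if 6 < 27:
    width += print(3)
else:
    j -= j <= 23
offset = offset + 4
width = m * 78
m = width * width
offset = width + 78
m = 22 * 78
m = m + 78
if 11 < 30 and 30 < 2:
    record(m)

if 11 < 30 and 30 < 2:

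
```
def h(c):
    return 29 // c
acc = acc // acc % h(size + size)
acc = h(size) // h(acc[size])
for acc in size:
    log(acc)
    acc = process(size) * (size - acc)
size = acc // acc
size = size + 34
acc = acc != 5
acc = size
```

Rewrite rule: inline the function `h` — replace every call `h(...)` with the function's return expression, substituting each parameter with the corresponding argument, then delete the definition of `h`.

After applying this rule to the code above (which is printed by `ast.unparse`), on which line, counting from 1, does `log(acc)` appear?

Transformed code:
acc = acc // acc % (29 // (size + size))
acc = 29 // size // (29 // acc[size])
for acc in size:
    log(acc)
    acc = process(size) * (size - acc)
size = acc // acc
size = size + 34
acc = acc != 5
acc = size

4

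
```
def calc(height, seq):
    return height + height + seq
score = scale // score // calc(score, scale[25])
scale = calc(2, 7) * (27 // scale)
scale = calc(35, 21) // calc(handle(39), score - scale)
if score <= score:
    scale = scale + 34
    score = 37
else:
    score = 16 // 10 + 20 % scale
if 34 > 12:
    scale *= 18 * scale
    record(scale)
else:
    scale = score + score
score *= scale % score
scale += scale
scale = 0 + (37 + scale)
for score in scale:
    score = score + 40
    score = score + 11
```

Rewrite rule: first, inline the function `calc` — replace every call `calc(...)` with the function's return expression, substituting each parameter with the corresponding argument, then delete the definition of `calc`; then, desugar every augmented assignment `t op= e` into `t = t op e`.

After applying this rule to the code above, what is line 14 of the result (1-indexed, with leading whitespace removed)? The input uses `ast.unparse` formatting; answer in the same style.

score = score * (scale % score)

Transformed code:
score = scale // score // (score + score + scale[25])
scale = (2 + 2 + 7) * (27 // scale)
scale = (35 + 35 + 21) // (handle(39) + handle(39) + (score - scale))
if score <= score:
    scale = scale + 34
    score = 37
else:
    score = 16 // 10 + 20 % scale
if 34 > 12:
    scale = scale * (18 * scale)
    record(scale)
else:
    scale = score + score
score = score * (scale % score)
scale = scale + scale
scale = 0 + (37 + scale)
for score in scale:
    score = score + 40
    score = score + 11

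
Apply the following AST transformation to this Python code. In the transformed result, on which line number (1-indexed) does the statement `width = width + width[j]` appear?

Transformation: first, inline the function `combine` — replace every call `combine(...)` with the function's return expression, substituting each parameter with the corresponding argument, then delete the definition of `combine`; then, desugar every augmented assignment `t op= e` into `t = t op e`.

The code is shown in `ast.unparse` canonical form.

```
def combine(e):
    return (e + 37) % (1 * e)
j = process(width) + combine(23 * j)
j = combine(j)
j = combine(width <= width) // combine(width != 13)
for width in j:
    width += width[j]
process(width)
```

5

Transformed code:
j = process(width) + (23 * j + 37) % (1 * (23 * j))
j = (j + 37) % (1 * j)
j = ((width <= width) + 37) % (1 * (width <= width)) // (((width != 13) + 37) % (1 * (width != 13)))
for width in j:
    width = width + width[j]
process(width)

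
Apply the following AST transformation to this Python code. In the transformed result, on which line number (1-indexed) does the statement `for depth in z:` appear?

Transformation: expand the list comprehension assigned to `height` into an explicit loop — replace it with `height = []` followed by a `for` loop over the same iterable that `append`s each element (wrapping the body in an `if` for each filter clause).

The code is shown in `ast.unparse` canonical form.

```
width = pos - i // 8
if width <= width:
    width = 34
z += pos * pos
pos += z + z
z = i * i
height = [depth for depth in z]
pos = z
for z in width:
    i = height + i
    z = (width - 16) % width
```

Transformed code:
width = pos - i // 8
if width <= width:
    width = 34
z += pos * pos
pos += z + z
z = i * i
height = []
for depth in z:
    height.append(depth)
pos = z
for z in width:
    i = height + i
    z = (width - 16) % width

8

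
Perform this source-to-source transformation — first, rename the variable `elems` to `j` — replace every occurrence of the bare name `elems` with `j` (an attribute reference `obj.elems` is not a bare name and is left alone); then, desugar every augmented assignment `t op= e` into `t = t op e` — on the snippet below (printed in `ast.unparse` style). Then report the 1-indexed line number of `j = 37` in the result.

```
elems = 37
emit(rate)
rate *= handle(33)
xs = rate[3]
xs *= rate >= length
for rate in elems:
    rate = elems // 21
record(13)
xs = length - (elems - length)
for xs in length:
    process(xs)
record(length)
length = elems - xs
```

1

Transformed code:
j = 37
emit(rate)
rate = rate * handle(33)
xs = rate[3]
xs = xs * (rate >= length)
for rate in j:
    rate = j // 21
record(13)
xs = length - (j - length)
for xs in length:
    process(xs)
record(length)
length = j - xs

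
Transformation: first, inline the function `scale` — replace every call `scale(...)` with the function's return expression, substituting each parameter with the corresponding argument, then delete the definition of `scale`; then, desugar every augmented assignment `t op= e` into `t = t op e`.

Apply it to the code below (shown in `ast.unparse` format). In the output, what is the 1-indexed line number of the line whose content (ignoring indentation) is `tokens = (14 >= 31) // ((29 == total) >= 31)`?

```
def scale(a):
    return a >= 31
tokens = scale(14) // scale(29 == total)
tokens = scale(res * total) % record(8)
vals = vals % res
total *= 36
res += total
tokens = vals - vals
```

1

Transformed code:
tokens = (14 >= 31) // ((29 == total) >= 31)
tokens = (res * total >= 31) % record(8)
vals = vals % res
total = total * 36
res = res + total
tokens = vals - vals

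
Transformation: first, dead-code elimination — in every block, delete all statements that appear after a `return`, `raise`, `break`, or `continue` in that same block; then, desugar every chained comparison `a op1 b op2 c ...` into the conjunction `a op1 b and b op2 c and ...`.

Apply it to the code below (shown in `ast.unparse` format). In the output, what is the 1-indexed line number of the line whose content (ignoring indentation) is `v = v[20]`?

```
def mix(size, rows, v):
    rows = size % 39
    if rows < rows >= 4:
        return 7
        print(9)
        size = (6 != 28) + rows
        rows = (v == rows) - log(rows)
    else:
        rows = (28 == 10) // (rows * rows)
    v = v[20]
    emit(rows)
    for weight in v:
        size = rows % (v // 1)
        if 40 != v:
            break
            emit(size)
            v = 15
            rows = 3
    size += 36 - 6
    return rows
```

7

Transformed code:
def mix(size, rows, v):
    rows = size % 39
    if rows < rows and rows >= 4:
        return 7
    else:
        rows = (28 == 10) // (rows * rows)
    v = v[20]
    emit(rows)
    for weight in v:
        size = rows % (v // 1)
        if 40 != v:
            break
    size += 36 - 6
    return rows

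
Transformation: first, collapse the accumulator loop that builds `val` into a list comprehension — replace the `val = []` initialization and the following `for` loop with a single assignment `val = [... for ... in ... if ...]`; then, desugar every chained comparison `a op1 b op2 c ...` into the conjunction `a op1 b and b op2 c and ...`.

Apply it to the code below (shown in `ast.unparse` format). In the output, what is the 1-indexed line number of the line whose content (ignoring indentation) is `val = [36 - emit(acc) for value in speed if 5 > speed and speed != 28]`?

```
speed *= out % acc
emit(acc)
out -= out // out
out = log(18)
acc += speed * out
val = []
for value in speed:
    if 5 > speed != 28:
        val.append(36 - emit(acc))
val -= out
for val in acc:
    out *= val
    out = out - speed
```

Transformed code:
speed *= out % acc
emit(acc)
out -= out // out
out = log(18)
acc += speed * out
val = [36 - emit(acc) for value in speed if 5 > speed and speed != 28]
val -= out
for val in acc:
    out *= val
    out = out - speed

6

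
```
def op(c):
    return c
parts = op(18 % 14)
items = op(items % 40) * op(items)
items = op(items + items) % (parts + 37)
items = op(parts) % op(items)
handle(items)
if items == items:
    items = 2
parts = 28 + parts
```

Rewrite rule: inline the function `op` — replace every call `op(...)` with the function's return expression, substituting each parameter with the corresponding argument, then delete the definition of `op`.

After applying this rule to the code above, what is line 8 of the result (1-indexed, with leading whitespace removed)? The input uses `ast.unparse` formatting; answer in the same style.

parts = 28 + parts

Transformed code:
parts = 18 % 14
items = items % 40 * items
items = (items + items) % (parts + 37)
items = parts % items
handle(items)
if items == items:
    items = 2
parts = 28 + parts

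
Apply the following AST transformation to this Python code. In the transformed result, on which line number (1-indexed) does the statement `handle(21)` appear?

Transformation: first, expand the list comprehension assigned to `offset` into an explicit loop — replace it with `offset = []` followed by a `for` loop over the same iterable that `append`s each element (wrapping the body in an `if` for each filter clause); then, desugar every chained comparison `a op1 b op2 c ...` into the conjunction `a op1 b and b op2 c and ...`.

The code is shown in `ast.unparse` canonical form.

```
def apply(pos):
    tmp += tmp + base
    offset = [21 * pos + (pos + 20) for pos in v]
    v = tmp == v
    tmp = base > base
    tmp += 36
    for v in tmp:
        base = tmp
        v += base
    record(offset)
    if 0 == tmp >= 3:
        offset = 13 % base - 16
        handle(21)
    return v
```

15

Transformed code:
def apply(pos):
    tmp += tmp + base
    offset = []
    for pos in v:
        offset.append(21 * pos + (pos + 20))
    v = tmp == v
    tmp = base > base
    tmp += 36
    for v in tmp:
        base = tmp
        v += base
    record(offset)
    if 0 == tmp and tmp >= 3:
        offset = 13 % base - 16
        handle(21)
    return v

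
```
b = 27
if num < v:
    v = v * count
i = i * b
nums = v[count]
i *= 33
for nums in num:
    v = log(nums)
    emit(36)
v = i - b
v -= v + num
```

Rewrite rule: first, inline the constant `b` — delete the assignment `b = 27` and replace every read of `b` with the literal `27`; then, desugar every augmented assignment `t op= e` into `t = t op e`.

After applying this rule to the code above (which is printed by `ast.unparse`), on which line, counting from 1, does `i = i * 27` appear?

3

Transformed code:
if num < v:
    v = v * count
i = i * 27
nums = v[count]
i = i * 33
for nums in num:
    v = log(nums)
    emit(36)
v = i - 27
v = v - (v + num)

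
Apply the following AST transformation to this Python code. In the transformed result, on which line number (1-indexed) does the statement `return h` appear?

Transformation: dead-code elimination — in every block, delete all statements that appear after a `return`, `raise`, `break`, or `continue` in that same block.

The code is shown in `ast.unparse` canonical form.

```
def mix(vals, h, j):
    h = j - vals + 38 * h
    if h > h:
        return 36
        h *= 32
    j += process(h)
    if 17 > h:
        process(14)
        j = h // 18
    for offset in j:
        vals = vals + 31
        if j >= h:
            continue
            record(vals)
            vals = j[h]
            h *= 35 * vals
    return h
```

13

Transformed code:
def mix(vals, h, j):
    h = j - vals + 38 * h
    if h > h:
        return 36
    j += process(h)
    if 17 > h:
        process(14)
        j = h // 18
    for offset in j:
        vals = vals + 31
        if j >= h:
            continue
    return h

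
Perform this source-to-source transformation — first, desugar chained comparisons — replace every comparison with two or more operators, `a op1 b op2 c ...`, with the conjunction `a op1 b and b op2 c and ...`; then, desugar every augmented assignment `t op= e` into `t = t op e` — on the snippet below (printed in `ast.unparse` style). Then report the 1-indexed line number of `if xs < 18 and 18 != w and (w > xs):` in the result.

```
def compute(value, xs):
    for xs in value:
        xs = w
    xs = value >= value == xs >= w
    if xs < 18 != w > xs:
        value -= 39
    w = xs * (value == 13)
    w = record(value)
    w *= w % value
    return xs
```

Transformed code:
def compute(value, xs):
    for xs in value:
        xs = w
    xs = value >= value and value == xs and (xs >= w)
    if xs < 18 and 18 != w and (w > xs):
        value = value - 39
    w = xs * (value == 13)
    w = record(value)
    w = w * (w % value)
    return xs

5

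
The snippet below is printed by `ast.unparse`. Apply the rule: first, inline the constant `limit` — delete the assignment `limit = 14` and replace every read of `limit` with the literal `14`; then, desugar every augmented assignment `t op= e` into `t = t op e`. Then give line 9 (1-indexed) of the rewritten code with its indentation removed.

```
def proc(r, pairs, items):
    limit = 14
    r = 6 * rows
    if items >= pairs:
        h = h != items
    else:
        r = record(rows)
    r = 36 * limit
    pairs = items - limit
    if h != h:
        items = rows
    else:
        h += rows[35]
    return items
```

if h != h:

Transformed code:
def proc(r, pairs, items):
    r = 6 * rows
    if items >= pairs:
        h = h != items
    else:
        r = record(rows)
    r = 36 * 14
    pairs = items - 14
    if h != h:
        items = rows
    else:
        h = h + rows[35]
    return items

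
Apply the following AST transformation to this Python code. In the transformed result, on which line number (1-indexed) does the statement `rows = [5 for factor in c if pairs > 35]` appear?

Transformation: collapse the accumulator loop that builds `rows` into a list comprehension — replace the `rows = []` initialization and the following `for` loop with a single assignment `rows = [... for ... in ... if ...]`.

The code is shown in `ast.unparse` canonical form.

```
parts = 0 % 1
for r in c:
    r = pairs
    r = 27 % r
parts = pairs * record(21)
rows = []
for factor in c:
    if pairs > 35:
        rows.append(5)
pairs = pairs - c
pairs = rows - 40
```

Transformed code:
parts = 0 % 1
for r in c:
    r = pairs
    r = 27 % r
parts = pairs * record(21)
rows = [5 for factor in c if pairs > 35]
pairs = pairs - c
pairs = rows - 40

6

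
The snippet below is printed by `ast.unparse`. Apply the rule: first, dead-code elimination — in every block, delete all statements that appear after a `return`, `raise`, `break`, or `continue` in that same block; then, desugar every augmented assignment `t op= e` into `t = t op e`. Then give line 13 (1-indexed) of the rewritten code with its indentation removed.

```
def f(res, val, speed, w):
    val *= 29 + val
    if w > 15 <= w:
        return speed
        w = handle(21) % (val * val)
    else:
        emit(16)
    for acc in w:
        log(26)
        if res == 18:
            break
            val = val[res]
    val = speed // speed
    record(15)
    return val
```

Transformed code:
def f(res, val, speed, w):
    val = val * (29 + val)
    if w > 15 <= w:
        return speed
    else:
        emit(16)
    for acc in w:
        log(26)
        if res == 18:
            break
    val = speed // speed
    record(15)
    return val

return val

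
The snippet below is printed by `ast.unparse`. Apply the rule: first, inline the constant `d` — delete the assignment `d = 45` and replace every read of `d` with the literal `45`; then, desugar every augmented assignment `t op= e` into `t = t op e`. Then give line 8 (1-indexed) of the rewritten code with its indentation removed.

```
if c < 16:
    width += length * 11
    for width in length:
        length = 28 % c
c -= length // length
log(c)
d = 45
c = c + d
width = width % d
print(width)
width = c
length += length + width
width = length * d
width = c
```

width = width % 45

Transformed code:
if c < 16:
    width = width + length * 11
    for width in length:
        length = 28 % c
c = c - length // length
log(c)
c = c + 45
width = width % 45
print(width)
width = c
length = length + (length + width)
width = length * 45
width = c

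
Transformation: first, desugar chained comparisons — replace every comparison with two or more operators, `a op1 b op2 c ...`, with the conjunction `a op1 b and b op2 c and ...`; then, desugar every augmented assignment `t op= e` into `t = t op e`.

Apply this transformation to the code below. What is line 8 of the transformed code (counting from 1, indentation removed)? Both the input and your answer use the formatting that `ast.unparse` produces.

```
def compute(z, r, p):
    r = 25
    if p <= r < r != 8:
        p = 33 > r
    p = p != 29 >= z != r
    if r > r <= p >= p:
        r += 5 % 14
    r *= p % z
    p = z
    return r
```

Transformed code:
def compute(z, r, p):
    r = 25
    if p <= r and r < r and (r != 8):
        p = 33 > r
    p = p != 29 and 29 >= z and (z != r)
    if r > r and r <= p and (p >= p):
        r = r + 5 % 14
    r = r * (p % z)
    p = z
    return r

r = r * (p % z)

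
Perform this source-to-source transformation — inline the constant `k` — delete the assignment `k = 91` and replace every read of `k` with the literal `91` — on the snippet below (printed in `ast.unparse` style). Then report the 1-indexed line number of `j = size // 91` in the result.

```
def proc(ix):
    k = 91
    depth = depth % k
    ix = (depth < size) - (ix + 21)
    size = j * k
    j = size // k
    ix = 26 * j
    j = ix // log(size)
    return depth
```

5

Transformed code:
def proc(ix):
    depth = depth % 91
    ix = (depth < size) - (ix + 21)
    size = j * 91
    j = size // 91
    ix = 26 * j
    j = ix // log(size)
    return depth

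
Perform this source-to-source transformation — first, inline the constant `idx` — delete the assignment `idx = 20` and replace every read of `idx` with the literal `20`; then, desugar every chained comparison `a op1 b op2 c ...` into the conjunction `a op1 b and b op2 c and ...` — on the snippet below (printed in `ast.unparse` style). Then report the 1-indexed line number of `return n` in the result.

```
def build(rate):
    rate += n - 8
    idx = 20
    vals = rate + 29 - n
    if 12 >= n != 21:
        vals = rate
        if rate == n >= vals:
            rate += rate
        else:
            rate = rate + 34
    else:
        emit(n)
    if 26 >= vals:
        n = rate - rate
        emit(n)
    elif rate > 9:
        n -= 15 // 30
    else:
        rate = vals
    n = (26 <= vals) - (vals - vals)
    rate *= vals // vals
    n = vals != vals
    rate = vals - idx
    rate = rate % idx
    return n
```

24

Transformed code:
def build(rate):
    rate += n - 8
    vals = rate + 29 - n
    if 12 >= n and n != 21:
        vals = rate
        if rate == n and n >= vals:
            rate += rate
        else:
            rate = rate + 34
    else:
        emit(n)
    if 26 >= vals:
        n = rate - rate
        emit(n)
    elif rate > 9:
        n -= 15 // 30
    else:
        rate = vals
    n = (26 <= vals) - (vals - vals)
    rate *= vals // vals
    n = vals != vals
    rate = vals - 20
    rate = rate % 20
    return n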